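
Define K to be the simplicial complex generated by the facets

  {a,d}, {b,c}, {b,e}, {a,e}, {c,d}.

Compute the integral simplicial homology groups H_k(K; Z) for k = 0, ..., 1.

Fix the vertex order a < b < c < d < e and write every simplex with vertices in increasing order. Then dim K = 1 and the simplices of K are:

  0-simplices (5): a, b, c, d, e
  1-simplices (5): ad, ae, bc, be, cd

so the chain groups are C_0 ≅ Z^5, C_1 ≅ Z^5.

The boundary map ∂_1: C_1 → C_0 is given by ∂[p,q] = [q] − [p].
As a 5×5 matrix over Z this has rank 4, with invariant factors (1,1,1,1).

From H_k ≅ ker(∂_k) / im(∂_{k+1}) we obtain:

  H_0: rank C_0 − rank ∂_1 = 5 − 4 = 1, and the invariant factors of ∂_1 are all 1, so H_0 ≅ Z.
  H_1: rank ker ∂_1 − rank ∂_2 = (5 − 4) − 0 = 1, and there is no ∂_2, so H_1 ≅ Z.

(K is a triangulation of the circle S^1.)

H_0 = Z,  H_1 = Z.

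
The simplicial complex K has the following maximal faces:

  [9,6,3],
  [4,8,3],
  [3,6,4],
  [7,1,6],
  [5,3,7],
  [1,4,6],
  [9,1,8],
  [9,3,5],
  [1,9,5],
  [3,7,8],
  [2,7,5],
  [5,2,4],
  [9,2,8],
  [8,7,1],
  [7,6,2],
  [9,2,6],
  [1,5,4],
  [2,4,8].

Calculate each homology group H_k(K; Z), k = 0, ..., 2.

H_0 ≅ Z,  H_1 ≅ Z^2,  H_2 ≅ Z.

Fix the vertex order 1 < 2 < 3 < 4 < 5 < 6 < 7 < 8 < 9 and write every simplex with vertices in increasing order. Then dim K = 2 and the simplices of K are:

  0-simplices (9): [1], [2], [3], [4], [5], [6], [7], [8], [9]
  1-simplices (27): (27 of them)
  2-simplices (18): [1,4,5], [1,4,6], [1,5,9], [1,6,7], [1,7,8], [1,8,9], [2,4,5], [2,4,8], [2,5,7], [2,6,7], [2,6,9], [2,8,9], [3,4,6], [3,4,8], [3,5,7], [3,5,9], [3,6,9], [3,7,8]

Hence C_0 ≅ Z^9, C_1 ≅ Z^27, C_2 ≅ Z^18.

Boundary ∂_1: C_1 → C_0 is given by ∂[p,q] = [q] − [p]. For instance
  ∂[2,5] = [5] − [2].
This gives a 9×27 integer matrix of rank 8; reducing to Smith normal form yields diagonal entries (1,1,1,1,1,1,1,1).

The boundary map ∂_2: C_2 → C_1 sends each 2-simplex [p,q,r] to [q,r] − [p,r] + [p,q]. For instance
  ∂[3,4,8] = [4,8] − [3,8] + [3,4],
  ∂[1,7,8] = [7,8] − [1,8] + [1,7].
The 27×18 boundary matrix has rank 17 and Smith normal form diag(1,1,1,1,1,1,1,1,1,1,1,1,1,1,1,1,1).

From H_k ≅ ker(∂_k) / im(∂_{k+1}) we obtain:

  H_0: rank C_0 − rank ∂_1 = 9 − 8 = 1, and the invariant factors of ∂_1 are all 1, so H_0 = Z.
  H_1: rank ker ∂_1 − rank ∂_2 = (27 − 8) − 17 = 2, and the invariant factors of ∂_2 are all 1, so H_1 = Z^2.
  H_2: rank ker ∂_2 − rank ∂_3 = (18 − 17) − 0 = 1, and there is no ∂_3, so H_2 = Z.

(K is a triangulation of the torus T^2.)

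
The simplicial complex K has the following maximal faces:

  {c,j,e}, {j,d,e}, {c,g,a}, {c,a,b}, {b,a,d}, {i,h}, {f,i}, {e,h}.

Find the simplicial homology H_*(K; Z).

H_0 ≅ Z,  H_1 ≅ Z,  H_2 = 0.

Take the total order a < b < c < d < e < f < g < h < i < j on the vertex set. Then K (dimension 2) consists of the simplices:

  0-simplices (10): a, b, c, d, e, f, g, h, i, j
  1-simplices (15): ab, ac, ad, ag, bc, bd, ce, cg, cj, de, dj, eh, ej, fi, hi
  2-simplices (5): abc, abd, acg, cej, dej

Hence C_0 ≅ Z^10, C_1 ≅ Z^15, C_2 ≅ Z^5.

The boundary map ∂_1: C_1 → C_0 sends each edge [p,q] (with p < q) to q − p.
The resulting 10×15 matrix has rank 9, and its Smith normal form has invariant factors (1,1,1,1,1,1,1,1,1).

The boundary map ∂_2: C_2 → C_1 sends each 2-simplex [p,q,r] to [q,r] − [p,r] + [p,q]. For instance
  ∂dej = ej − dj + de,
  ∂acg = cg − ag + ac.
This gives a 15×5 integer matrix of rank 5; reducing to Smith normal form yields diagonal entries (1,1,1,1,1).

Reading off H_k = ker ∂_k / im ∂_{k+1}:

  H_0: rank C_0 − rank ∂_1 = 10 − 9 = 1, and the invariant factors of ∂_1 are all 1, so H_0 = Z.
  H_1: rank ker ∂_1 − rank ∂_2 = (15 − 9) − 5 = 1, and the invariant factors of ∂_2 are all 1, so H_1 = Z.
  H_2: rank ker ∂_2 − rank ∂_3 = (5 − 5) − 0 = 0, and there is no ∂_3, so H_2 = 0.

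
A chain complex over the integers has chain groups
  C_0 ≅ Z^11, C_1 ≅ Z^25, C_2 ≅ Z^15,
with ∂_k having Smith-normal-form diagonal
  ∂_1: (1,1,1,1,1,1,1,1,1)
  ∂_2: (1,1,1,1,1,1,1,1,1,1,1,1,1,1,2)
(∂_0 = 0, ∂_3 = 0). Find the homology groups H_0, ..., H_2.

H_0 ≅ Z^2,  H_1 ≅ Z ⊕ Z/2,  H_2 = 0.

H_0: b_0 = 11 − 0 − 9 = 2; torsion from ∂_1 factors > 1: none. So H_0 ≅ Z^2.
H_1: b_1 = 25 − 9 − 15 = 1; torsion from ∂_2 factors > 1: [2]. So H_1 ≅ Z ⊕ Z/2.
H_2: b_2 = 15 − 15 − 0 = 0; torsion from ∂_3 factors > 1: none. So H_2 ≅ 0.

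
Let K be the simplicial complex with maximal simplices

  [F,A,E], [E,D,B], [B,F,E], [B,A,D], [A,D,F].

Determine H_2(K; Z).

H_2 ≅ 0.

Take the total order A < B < D < E < F on the vertex set. Then K (dimension 2) consists of the simplices:

  0-simplices (5): A, B, D, E, F
  1-simplices (10): AB, AD, AE, AF, BD, BE, BF, DE, DF, EF
  2-simplices (5): ABD, ADF, AEF, BDE, BEF

Hence C_0 ≅ Z^5, C_1 ≅ Z^10, C_2 ≅ Z^5.

Boundary ∂_1: C_1 → C_0 maps an edge to its endpoints' difference, ∂[p,q] = q − p.
The 5×10 boundary matrix has rank 4 and Smith normal form diag(1,1,1,1).

The boundary map ∂_2: C_2 → C_1 acts by ∂[p,q,r] = [q,r] − [p,r] + [p,q]. For instance
  ∂ADF = DF − AF + AD,
  ∂AEF = EF − AF + AE.
As a 10×5 matrix over Z this has rank 5, with invariant factors (1,1,1,1,1).

From H_k ≅ ker(∂_k) / im(∂_{k+1}) we obtain:

  H_2: rank ker ∂_2 − rank ∂_3 = (5 − 5) − 0 = 0, and there is no ∂_3, so H_2 = 0.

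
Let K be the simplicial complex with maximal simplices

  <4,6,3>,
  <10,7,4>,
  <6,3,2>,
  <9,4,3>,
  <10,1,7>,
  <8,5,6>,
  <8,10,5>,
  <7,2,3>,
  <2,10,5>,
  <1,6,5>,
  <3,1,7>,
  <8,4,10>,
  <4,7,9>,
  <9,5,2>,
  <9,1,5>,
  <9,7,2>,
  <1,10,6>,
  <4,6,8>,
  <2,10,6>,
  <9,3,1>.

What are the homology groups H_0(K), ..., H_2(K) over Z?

We work with the vertex ordering 1 < 2 < 3 < 4 < 5 < 6 < 7 < 8 < 9 < 10. The simplices of K, each written with vertices in increasing order, are:

  0-simplices (10): [1], [2], [3], [4], [5], [6], [7], [8], [9], [10]
  1-simplices (30): (30 of them)
  2-simplices (20): (20 of them)

Hence C_0 ≅ Z^10, C_1 ≅ Z^30, C_2 ≅ Z^20.

The boundary map ∂_1: C_1 → C_0 is given by ∂[p,q] = [q] − [p].
The 10×30 boundary matrix has rank 9 and Smith normal form diag(1,1,1,1,1,1,1,1,1).

∂_2: C_2 → C_1 maps a triangle to the signed sum of its edges. For instance
  ∂[4,8,10] = [8,10] − [4,10] + [4,8],
  ∂[5,6,8] = [6,8] − [5,8] + [5,6].
The 30×20 boundary matrix has rank 20 and Smith normal form diag(1,1,1,1,1,1,1,1,1,1,1,1,1,1,1,1,1,1,1,2).

Now H_k = ker ∂_k / im ∂_{k+1}, so:

  H_0: rank C_0 − rank ∂_1 = 10 − 9 = 1, and the invariant factors of ∂_1 are all 1, so H_0 = Z.
  H_1: rank ker ∂_1 − rank ∂_2 = (30 − 9) − 20 = 1, and ∂_2 has invariant factor 2 > 1, so H_1 = Z ⊕ Z_2.
  H_2: rank ker ∂_2 − rank ∂_3 = (20 − 20) − 0 = 0, and there is no ∂_3, so H_2 = 0.

As a check, the Euler characteristic is 10 − 30 + 20 = 0, which agrees with 1 − 1 + 0 = 0.
(K is a triangulation of the Klein bottle.)

H_0 ≅ Z,  H_1 ≅ Z ⊕ Z_2,  H_2 = 0.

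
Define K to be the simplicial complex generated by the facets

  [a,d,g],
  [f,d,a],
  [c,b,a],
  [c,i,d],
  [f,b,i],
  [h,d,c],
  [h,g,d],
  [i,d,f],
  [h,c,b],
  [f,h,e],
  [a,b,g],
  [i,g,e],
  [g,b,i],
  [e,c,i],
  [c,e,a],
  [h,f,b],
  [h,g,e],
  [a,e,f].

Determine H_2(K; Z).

K has 9 vertices, 27 edges, 18 triangles.
rank ∂_2 = 17, rank ∂_3 = 0 ⇒ b_2 = 18 − 17 − 0 = 1. So H_2 ≅ Z.

H_2 = Z.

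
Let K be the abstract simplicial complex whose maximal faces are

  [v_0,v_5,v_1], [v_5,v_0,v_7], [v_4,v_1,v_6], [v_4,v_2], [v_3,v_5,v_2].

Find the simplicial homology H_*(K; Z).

H_0 = Z,  H_1 = Z,  H_2 = 0.

We work with the vertex ordering v_0 < v_1 < v_2 < v_3 < v_4 < v_5 < v_6 < v_7. The simplices of K, each written with vertices in increasing order, are:

  0-simplices (8): [v_0], [v_1], [v_2], [v_3], [v_4], [v_5], [v_6], [v_7]
  1-simplices (12): [v_0,v_1], [v_0,v_5], [v_0,v_7], [v_1,v_4], [v_1,v_5], [v_1,v_6], [v_2,v_3], [v_2,v_4], [v_2,v_5], [v_3,v_5], [v_4,v_6], [v_5,v_7]
  2-simplices (4): [v_0,v_1,v_5], [v_0,v_5,v_7], [v_1,v_4,v_6], [v_2,v_3,v_5]

Hence C_0 ≅ Z^8, C_1 ≅ Z^12, C_2 ≅ Z^4.

Boundary ∂_1: C_1 → C_0 maps an edge to its endpoints' difference, ∂[p,q] = q − p.
The resulting 8×12 matrix has rank 7, and its Smith normal form has invariant factors (1,1,1,1,1,1,1).

Boundary ∂_2: C_2 → C_1 sends each 2-simplex [p,q,r] to [q,r] − [p,r] + [p,q]. For instance
  ∂[v_0,v_1,v_5] = [v_1,v_5] − [v_0,v_5] + [v_0,v_1],
  ∂[v_1,v_4,v_6] = [v_4,v_6] − [v_1,v_6] + [v_1,v_4].
The resulting 12×4 matrix has rank 4, and its Smith normal form has invariant factors (1,1,1,1).

Now H_k = ker ∂_k / im ∂_{k+1}, so:

  H_0: rank C_0 − rank ∂_1 = 8 − 7 = 1, and the invariant factors of ∂_1 are all 1, so H_0 ≅ Z.
  H_1: rank ker ∂_1 − rank ∂_2 = (12 − 7) − 4 = 1, and the invariant factors of ∂_2 are all 1, so H_1 ≅ Z.
  H_2: rank ker ∂_2 − rank ∂_3 = (4 − 4) − 0 = 0, and there is no ∂_3, so H_2 ≅ 0.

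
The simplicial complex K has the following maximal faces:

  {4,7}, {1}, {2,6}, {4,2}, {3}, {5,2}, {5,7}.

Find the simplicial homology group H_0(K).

H_0 ≅ Z^3.

Take the total order 1 < 2 < 3 < 4 < 5 < 6 < 7 on the vertex set. Then K (dimension 1) consists of the simplices:

  0-simplices (7): [1], [2], [3], [4], [5], [6], [7]
  1-simplices (5): [2,4], [2,5], [2,6], [4,7], [5,7]

giving chain groups C_0 ≅ Z^7, C_1 ≅ Z^5.

∂_1: C_1 → C_0 sends each edge [p,q] (with p < q) to q − p.
This gives a 7×5 integer matrix of rank 4; reducing to Smith normal form yields diagonal entries (1,1,1,1).

Now H_k = ker ∂_k / im ∂_{k+1}, so:

  H_0: rank C_0 − rank ∂_1 = 7 − 4 = 3, and the invariant factors of ∂_1 are all 1, so H_0 = Z^3.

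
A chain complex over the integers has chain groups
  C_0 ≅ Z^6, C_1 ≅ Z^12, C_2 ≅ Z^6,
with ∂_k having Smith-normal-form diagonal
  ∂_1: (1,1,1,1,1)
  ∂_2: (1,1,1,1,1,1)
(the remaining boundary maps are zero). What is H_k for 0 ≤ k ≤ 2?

H_0: b_0 = 6 − 0 − 5 = 1; torsion from ∂_1 factors > 1: none. So H_0 = Z.
H_1: b_1 = 12 − 5 − 6 = 1; torsion from ∂_2 factors > 1: none. So H_1 = Z.
H_2: b_2 = 6 − 6 − 0 = 0; torsion from ∂_3 factors > 1: none. So H_2 = 0.

H_0 = Z,  H_1 = Z,  H_2 = 0.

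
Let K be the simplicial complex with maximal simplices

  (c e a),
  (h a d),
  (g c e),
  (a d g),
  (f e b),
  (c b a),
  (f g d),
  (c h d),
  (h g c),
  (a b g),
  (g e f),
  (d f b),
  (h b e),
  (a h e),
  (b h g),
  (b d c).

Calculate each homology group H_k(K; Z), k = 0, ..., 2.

H_0 = Z,  H_1 = Z^2,  H_2 = Z.

K has 8 vertices, 24 edges, 16 triangles.
rank ∂_0 = 0, rank ∂_1 = 7 ⇒ b_0 = 8 − 0 − 7 = 1; all invariant factors of ∂_1 are 1 so no torsion. So H_0 ≅ Z.
rank ∂_1 = 7, rank ∂_2 = 15 ⇒ b_1 = 24 − 7 − 15 = 2; all invariant factors of ∂_2 are 1 so no torsion. So H_1 ≅ Z^2.
rank ∂_2 = 15, rank ∂_3 = 0 ⇒ b_2 = 16 − 15 − 0 = 1. So H_2 ≅ Z.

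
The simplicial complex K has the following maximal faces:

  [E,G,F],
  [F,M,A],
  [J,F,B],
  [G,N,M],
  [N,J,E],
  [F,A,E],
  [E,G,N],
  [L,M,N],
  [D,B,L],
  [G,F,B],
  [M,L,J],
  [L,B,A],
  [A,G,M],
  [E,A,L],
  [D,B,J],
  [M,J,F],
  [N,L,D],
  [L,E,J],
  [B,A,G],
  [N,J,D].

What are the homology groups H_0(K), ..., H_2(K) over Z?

Fix the vertex order A < B < D < E < F < G < J < L < M < N and write every simplex with vertices in increasing order. Then dim K = 2 and the simplices of K are:

  0-simplices (10): A, B, D, E, F, G, J, L, M, N
  1-simplices (30): AB, AE, AF, AG, AL, AM, BD, BF, BG, BJ, BL, DJ, DL, DN, EF, EG, EJ, EL, EN, FG, FJ, FM, GM, GN, JL, JM, JN, LM, LN, MN
  2-simplices (20): ABG, ABL, AEF, AEL, AFM, AGM, BDJ, BDL, BFG, BFJ, DJN, DLN, EFG, EGN, EJL, EJN, FJM, GMN, JLM, LMN

giving chain groups C_0 ≅ Z^10, C_1 ≅ Z^30, C_2 ≅ Z^20.

∂_1: C_1 → C_0 is given by ∂[p,q] = [q] − [p]. For instance
  ∂DJ = J − D.
The resulting 10×30 matrix has rank 9, and its Smith normal form has invariant factors (1,1,1,1,1,1,1,1,1).

The boundary map ∂_2: C_2 → C_1 maps a triangle to the signed sum of its edges. For instance
  ∂LMN = MN − LN + LM,
  ∂JLM = LM − JM + JL.
This gives a 30×20 integer matrix of rank 20; reducing to Smith normal form yields diagonal entries (1,1,1,1,1,1,1,1,1,1,1,1,1,1,1,1,1,1,1,2).

From H_k ≅ ker(∂_k) / im(∂_{k+1}) we obtain:

  H_0: rank C_0 − rank ∂_1 = 10 − 9 = 1, and the invariant factors of ∂_1 are all 1, so H_0 ≅ Z.
  H_1: rank ker ∂_1 − rank ∂_2 = (30 − 9) − 20 = 1, and ∂_2 has invariant factor 2 > 1, so H_1 ≅ Z ⊕ Z/2Z.
  H_2: rank ker ∂_2 − rank ∂_3 = (20 − 20) − 0 = 0, and there is no ∂_3, so H_2 ≅ 0.

H_0 = Z,  H_1 = Z ⊕ Z/2Z,  H_2 = 0.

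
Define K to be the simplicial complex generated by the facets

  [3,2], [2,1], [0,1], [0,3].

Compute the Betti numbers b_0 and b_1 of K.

Take the total order 0 < 1 < 2 < 3 on the vertex set. Then K (dimension 1) consists of the simplices:

  0-simplices (4): [0], [1], [2], [3]
  1-simplices (4): [0,1], [0,3], [1,2], [2,3]

Hence C_0 ≅ Z^4, C_1 ≅ Z^4.

Boundary ∂_1: C_1 → C_0 sends each edge [p,q] (with p < q) to q − p. For instance
  ∂[0,1] = [1] − [0].
The 4×4 boundary matrix has rank 3 and Smith normal form diag(1,1,1).

Now H_k = ker ∂_k / im ∂_{k+1}, so:

  H_0: rank C_0 − rank ∂_1 = 4 − 3 = 1, and the invariant factors of ∂_1 are all 1, so H_0 = Z.
  H_1: rank ker ∂_1 − rank ∂_2 = (4 − 3) − 0 = 1, and there is no ∂_2, so H_1 = Z.

As a check, the Euler characteristic is 4 − 4 = 0, which agrees with 1 − 1 = 0.
(K is a triangulation of the circle S^1.)

Hence the Betti numbers are b_0 = 1, b_1 = 1.

b_0 = 1, b_1 = 1.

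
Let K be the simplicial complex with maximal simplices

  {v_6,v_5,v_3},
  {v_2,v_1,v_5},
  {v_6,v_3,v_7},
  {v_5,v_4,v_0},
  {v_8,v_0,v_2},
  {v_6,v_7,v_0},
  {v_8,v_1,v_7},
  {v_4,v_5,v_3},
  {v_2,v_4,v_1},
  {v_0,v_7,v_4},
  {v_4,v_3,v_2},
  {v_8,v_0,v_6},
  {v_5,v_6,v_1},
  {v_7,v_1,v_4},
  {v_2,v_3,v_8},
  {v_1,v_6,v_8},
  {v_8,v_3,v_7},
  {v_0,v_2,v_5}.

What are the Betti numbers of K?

Take the total order v_0 < v_1 < v_2 < v_3 < v_4 < v_5 < v_6 < v_7 < v_8 on the vertex set. Then K (dimension 2) consists of the simplices:

  0-simplices (9): [v_0], [v_1], [v_2], [v_3], [v_4], [v_5], [v_6], [v_7], [v_8]
  1-simplices (27): (27 of them)
  2-simplices (18): (18 of them)

Hence C_0 ≅ Z^9, C_1 ≅ Z^27, C_2 ≅ Z^18.

Boundary ∂_1: C_1 → C_0 sends each edge [p,q] (with p < q) to q − p. For instance
  ∂[v_6,v_7] = [v_7] − [v_6].
As a 9×27 matrix over Z this has rank 8, with invariant factors (1,1,1,1,1,1,1,1).

∂_2: C_2 → C_1 maps a triangle to the signed sum of its edges. For instance
  ∂[v_1,v_5,v_6] = [v_5,v_6] − [v_1,v_6] + [v_1,v_5],
  ∂[v_0,v_2,v_8] = [v_2,v_8] − [v_0,v_8] + [v_0,v_2].
The 27×18 boundary matrix has rank 18 and Smith normal form diag(1,1,1,1,1,1,1,1,1,1,1,1,1,1,1,1,1,2).

From H_k ≅ ker(∂_k) / im(∂_{k+1}) we obtain:

  H_0: rank C_0 − rank ∂_1 = 9 − 8 = 1, and the invariant factors of ∂_1 are all 1, so H_0 = Z.
  H_1: rank ker ∂_1 − rank ∂_2 = (27 − 8) − 18 = 1, and ∂_2 has invariant factor 2 > 1, so H_1 = Z ⊕ Z/2.
  H_2: rank ker ∂_2 − rank ∂_3 = (18 − 18) − 0 = 0, and there is no ∂_3, so H_2 = 0.

As a check, the Euler characteristic is 9 − 27 + 18 = 0, which agrees with 1 − 1 + 0 = 0.

Hence the Betti numbers are b_0 = 1, b_1 = 1, b_2 = 0.

b_0 = 1, b_1 = 1, b_2 = 0.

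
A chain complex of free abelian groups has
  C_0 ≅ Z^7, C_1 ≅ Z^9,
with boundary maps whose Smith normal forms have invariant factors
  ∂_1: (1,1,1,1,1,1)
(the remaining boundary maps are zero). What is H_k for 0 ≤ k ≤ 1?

H_0: b_0 = 7 − 0 − 6 = 1; torsion from ∂_1 factors > 1: none. So H_0 = Z.
H_1: b_1 = 9 − 6 − 0 = 3; torsion from ∂_2 factors > 1: none. So H_1 = Z^3.

H_0 = Z,  H_1 = Z^3.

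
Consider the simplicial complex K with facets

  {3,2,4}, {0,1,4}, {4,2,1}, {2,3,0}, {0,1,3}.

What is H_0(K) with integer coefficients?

H_0 = Z.

Take the total order 0 < 1 < 2 < 3 < 4 on the vertex set. Then K (dimension 2) consists of the simplices:

  0-simplices (5): [0], [1], [2], [3], [4]
  1-simplices (10): [0,1], [0,2], [0,3], [0,4], [1,2], [1,3], [1,4], [2,3], [2,4], [3,4]
  2-simplices (5): [0,1,3], [0,1,4], [0,2,3], [1,2,4], [2,3,4]

Hence C_0 ≅ Z^5, C_1 ≅ Z^10, C_2 ≅ Z^5.

Boundary ∂_1: C_1 → C_0 maps an edge to its endpoints' difference, ∂[p,q] = q − p. For instance
  ∂[3,4] = [4] − [3].
This gives a 5×10 integer matrix of rank 4; reducing to Smith normal form yields diagonal entries (1,1,1,1).

Boundary ∂_2: C_2 → C_1 maps a triangle to the signed sum of its edges. For instance
  ∂[0,1,3] = [1,3] − [0,3] + [0,1],
  ∂[0,2,3] = [2,3] − [0,3] + [0,2].
This gives a 10×5 integer matrix of rank 5; reducing to Smith normal form yields diagonal entries (1,1,1,1,1).

Computing H_k = (kernel of ∂_k) / (image of ∂_{k+1}):

  H_0: rank C_0 − rank ∂_1 = 5 − 4 = 1, and the invariant factors of ∂_1 are all 1, so H_0 = Z.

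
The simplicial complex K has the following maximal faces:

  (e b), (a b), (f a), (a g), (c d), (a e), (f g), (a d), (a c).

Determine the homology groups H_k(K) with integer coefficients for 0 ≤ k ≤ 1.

Take the total order a < b < c < d < e < f < g on the vertex set. Then K (dimension 1) consists of the simplices:

  0-simplices (7): a, b, c, d, e, f, g
  1-simplices (9): ab, ac, ad, ae, af, ag, be, cd, fg

so the chain groups are C_0 ≅ Z^7, C_1 ≅ Z^9.

The boundary map ∂_1: C_1 → C_0 maps an edge to its endpoints' difference, ∂[p,q] = q − p. For instance
  ∂ac = c − a.
The resulting 7×9 matrix has rank 6, and its Smith normal form has invariant factors (1,1,1,1,1,1).

Now H_k = ker ∂_k / im ∂_{k+1}, so:

  H_0: rank C_0 − rank ∂_1 = 7 − 6 = 1, and the invariant factors of ∂_1 are all 1, so H_0 ≅ Z.
  H_1: rank ker ∂_1 − rank ∂_2 = (9 − 6) − 0 = 3, and there is no ∂_2, so H_1 ≅ Z^3.

H_0 ≅ Z,  H_1 ≅ Z^3.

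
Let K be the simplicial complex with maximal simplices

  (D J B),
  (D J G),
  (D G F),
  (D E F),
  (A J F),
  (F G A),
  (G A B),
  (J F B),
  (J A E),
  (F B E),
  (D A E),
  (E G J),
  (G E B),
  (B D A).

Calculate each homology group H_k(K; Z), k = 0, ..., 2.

Take the total order A < B < D < E < F < G < J on the vertex set. Then K (dimension 2) consists of the simplices:

  0-simplices (7): A, B, D, E, F, G, J
  1-simplices (21): AB, AD, AE, AF, AG, AJ, BD, BE, BF, BG, BJ, DE, DF, DG, DJ, EF, EG, EJ, FG, FJ, GJ
  2-simplices (14): ABD, ABG, ADE, AEJ, AFG, AFJ, BDJ, BEF, BEG, BFJ, DEF, DFG, DGJ, EGJ

so the chain groups are C_0 ≅ Z^7, C_1 ≅ Z^21, C_2 ≅ Z^14.

∂_1: C_1 → C_0 sends each edge [p,q] (with p < q) to q − p. For instance
  ∂AB = B − A.
The resulting 7×21 matrix has rank 6, and its Smith normal form has invariant factors (1,1,1,1,1,1).

The boundary map ∂_2: C_2 → C_1 acts by ∂[p,q,r] = [q,r] − [p,r] + [p,q]. For instance
  ∂AFJ = FJ − AJ + AF,
  ∂BEG = EG − BG + BE.
The 21×14 boundary matrix has rank 13 and Smith normal form diag(1,1,1,1,1,1,1,1,1,1,1,1,1).

Now H_k = ker ∂_k / im ∂_{k+1}, so:

  H_0: rank C_0 − rank ∂_1 = 7 − 6 = 1, and the invariant factors of ∂_1 are all 1, so H_0 ≅ Z.
  H_1: rank ker ∂_1 − rank ∂_2 = (21 − 6) − 13 = 2, and the invariant factors of ∂_2 are all 1, so H_1 ≅ Z^2.
  H_2: rank ker ∂_2 − rank ∂_3 = (14 − 13) − 0 = 1, and there is no ∂_3, so H_2 ≅ Z.

H_0 ≅ Z,  H_1 ≅ Z^2,  H_2 ≅ Z.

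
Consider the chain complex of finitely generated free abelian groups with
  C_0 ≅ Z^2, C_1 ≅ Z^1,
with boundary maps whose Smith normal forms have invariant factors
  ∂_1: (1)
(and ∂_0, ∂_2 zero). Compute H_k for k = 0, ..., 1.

H_0 ≅ Z,  H_1 = 0.

H_0: b_0 = 2 − 0 − 1 = 1; torsion from ∂_1 factors > 1: none. So H_0 ≅ Z.
H_1: b_1 = 1 − 1 − 0 = 0; torsion from ∂_2 factors > 1: none. So H_1 ≅ 0.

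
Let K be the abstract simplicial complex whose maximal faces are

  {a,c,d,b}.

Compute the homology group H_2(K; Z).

Take the total order a < b < c < d on the vertex set. Then K (dimension 3) consists of the simplices:

  0-simplices (4): a, b, c, d
  1-simplices (6): ab, ac, ad, bc, bd, cd
  2-simplices (4): abc, abd, acd, bcd
  3-simplices (1): abcd

so the chain groups are C_0 ≅ Z^4, C_1 ≅ Z^6, C_2 ≅ Z^4, C_3 ≅ Z^1.

The boundary map ∂_1: C_1 → C_0 maps an edge to its endpoints' difference, ∂[p,q] = q − p. For instance
  ∂bc = c − b.
This gives a 4×6 integer matrix of rank 3; reducing to Smith normal form yields diagonal entries (1,1,1).

The boundary map ∂_2: C_2 → C_1 sends each 2-simplex [p,q,r] to [q,r] − [p,r] + [p,q]. For instance
  ∂acd = cd − ad + ac,
  ∂abc = bc − ac + ab.
As a 6×4 matrix over Z this has rank 3, with invariant factors (1,1,1).

The boundary map ∂_3: C_3 → C_2 sends each 3-simplex σ to the alternating sum Σ_i (−1)^i (σ with its i-th vertex removed). For instance
  ∂abcd = bcd − acd + abd − abc.
The resulting 4×1 matrix has rank 1, and its Smith normal form has invariant factors (1).

From H_k ≅ ker(∂_k) / im(∂_{k+1}) we obtain:

  H_2: rank ker ∂_2 − rank ∂_3 = (4 − 3) − 1 = 0, and the invariant factors of ∂_3 are all 1, so H_2 ≅ 0.

H_2 = 0.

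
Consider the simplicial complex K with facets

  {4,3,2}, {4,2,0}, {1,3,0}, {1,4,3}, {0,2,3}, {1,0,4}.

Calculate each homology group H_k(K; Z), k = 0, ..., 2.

H_0 ≅ Z,  H_1 = 0,  H_2 ≅ Z.

Take the total order 0 < 1 < 2 < 3 < 4 on the vertex set. Then K (dimension 2) consists of the simplices:

  0-simplices (5): [0], [1], [2], [3], [4]
  1-simplices (9): [0,1], [0,2], [0,3], [0,4], [1,3], [1,4], [2,3], [2,4], [3,4]
  2-simplices (6): [0,1,3], [0,1,4], [0,2,3], [0,2,4], [1,3,4], [2,3,4]

so the chain groups are C_0 ≅ Z^5, C_1 ≅ Z^9, C_2 ≅ Z^6.

Boundary ∂_1: C_1 → C_0 maps an edge to its endpoints' difference, ∂[p,q] = q − p. For instance
  ∂[1,3] = [3] − [1].
As a 5×9 matrix over Z this has rank 4, with invariant factors (1,1,1,1).

The boundary map ∂_2: C_2 → C_1 sends each 2-simplex [p,q,r] to [q,r] − [p,r] + [p,q]. For instance
  ∂[0,1,3] = [1,3] − [0,3] + [0,1],
  ∂[0,2,3] = [2,3] − [0,3] + [0,2].
This gives a 9×6 integer matrix of rank 5; reducing to Smith normal form yields diagonal entries (1,1,1,1,1).

Now H_k = ker ∂_k / im ∂_{k+1}, so:

  H_0: rank C_0 − rank ∂_1 = 5 − 4 = 1, and the invariant factors of ∂_1 are all 1, so H_0 = Z.
  H_1: rank ker ∂_1 − rank ∂_2 = (9 − 4) − 5 = 0, and the invariant factors of ∂_2 are all 1, so H_1 = 0.
  H_2: rank ker ∂_2 − rank ∂_3 = (6 − 5) − 0 = 1, and there is no ∂_3, so H_2 = Z.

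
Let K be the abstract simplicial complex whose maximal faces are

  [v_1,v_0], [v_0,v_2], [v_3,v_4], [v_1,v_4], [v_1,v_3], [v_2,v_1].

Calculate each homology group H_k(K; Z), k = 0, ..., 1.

We work with the vertex ordering v_0 < v_1 < v_2 < v_3 < v_4. The simplices of K, each written with vertices in increasing order, are:

  0-simplices (5): [v_0], [v_1], [v_2], [v_3], [v_4]
  1-simplices (6): [v_0,v_1], [v_0,v_2], [v_1,v_2], [v_1,v_3], [v_1,v_4], [v_3,v_4]

giving chain groups C_0 ≅ Z^5, C_1 ≅ Z^6.

Boundary ∂_1: C_1 → C_0 maps an edge to its endpoints' difference, ∂[p,q] = q − p. For instance
  ∂[v_1,v_4] = [v_4] − [v_1].
This gives a 5×6 integer matrix of rank 4; reducing to Smith normal form yields diagonal entries (1,1,1,1).

Computing H_k = (kernel of ∂_k) / (image of ∂_{k+1}):

  H_0: rank C_0 − rank ∂_1 = 5 − 4 = 1, and the invariant factors of ∂_1 are all 1, so H_0 = Z.
  H_1: rank ker ∂_1 − rank ∂_2 = (6 − 4) − 0 = 2, and there is no ∂_2, so H_1 = Z^2.

As a check, the Euler characteristic is 5 − 6 = -1, which agrees with 1 − 2 = -1.

H_0 ≅ Z,  H_1 ≅ Z^2.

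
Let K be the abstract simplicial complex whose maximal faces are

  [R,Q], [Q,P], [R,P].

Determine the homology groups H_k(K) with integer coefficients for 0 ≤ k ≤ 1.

H_0 ≅ Z,  H_1 ≅ Z.

Order the vertices as P < Q < R. Listing each simplex with vertices in this order, K has dimension 1 with simplices:

  0-simplices (3): P, Q, R
  1-simplices (3): PQ, PR, QR

Hence C_0 ≅ Z^3, C_1 ≅ Z^3.

Boundary ∂_1: C_1 → C_0 maps an edge to its endpoints' difference, ∂[p,q] = q − p. For instance
  ∂PQ = Q − P.
The resulting 3×3 matrix has rank 2, and its Smith normal form has invariant factors (1,1).

Reading off H_k = ker ∂_k / im ∂_{k+1}:

  H_0: rank C_0 − rank ∂_1 = 3 − 2 = 1, and the invariant factors of ∂_1 are all 1, so H_0 = Z.
  H_1: rank ker ∂_1 − rank ∂_2 = (3 − 2) − 0 = 1, and there is no ∂_2, so H_1 = Z.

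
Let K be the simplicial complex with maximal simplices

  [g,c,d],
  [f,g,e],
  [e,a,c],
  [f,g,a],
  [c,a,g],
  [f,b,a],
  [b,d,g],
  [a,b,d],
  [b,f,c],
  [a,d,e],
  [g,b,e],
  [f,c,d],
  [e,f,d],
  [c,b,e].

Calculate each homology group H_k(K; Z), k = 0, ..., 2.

H_0 = Z,  H_1 = Z^2,  H_2 = Z.

K has 7 vertices, 21 edges, 14 triangles.
rank ∂_0 = 0, rank ∂_1 = 6 ⇒ b_0 = 7 − 0 − 6 = 1; all invariant factors of ∂_1 are 1 so no torsion. So H_0 = Z.
rank ∂_1 = 6, rank ∂_2 = 13 ⇒ b_1 = 21 − 6 − 13 = 2; all invariant factors of ∂_2 are 1 so no torsion. So H_1 = Z^2.
rank ∂_2 = 13, rank ∂_3 = 0 ⇒ b_2 = 14 − 13 − 0 = 1. So H_2 = Z.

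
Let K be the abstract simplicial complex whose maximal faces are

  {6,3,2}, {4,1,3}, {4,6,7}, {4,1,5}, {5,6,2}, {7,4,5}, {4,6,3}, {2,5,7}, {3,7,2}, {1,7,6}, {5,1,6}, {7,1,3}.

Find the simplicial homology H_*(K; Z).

We work with the vertex ordering 1 < 2 < 3 < 4 < 5 < 6 < 7. The simplices of K, each written with vertices in increasing order, are:

  0-simplices (7): [1], [2], [3], [4], [5], [6], [7]
  1-simplices (18): [1,3], [1,4], [1,5], [1,6], [1,7], [2,3], [2,5], [2,6], [2,7], [3,4], [3,6], [3,7], [4,5], [4,6], [4,7], [5,6], [5,7], [6,7]
  2-simplices (12): [1,3,4], [1,3,7], [1,4,5], [1,5,6], [1,6,7], [2,3,6], [2,3,7], [2,5,6], [2,5,7], [3,4,6], [4,5,7], [4,6,7]

giving chain groups C_0 ≅ Z^7, C_1 ≅ Z^18, C_2 ≅ Z^12.

Boundary ∂_1: C_1 → C_0 maps an edge to its endpoints' difference, ∂[p,q] = q − p.
The 7×18 boundary matrix has rank 6 and Smith normal form diag(1,1,1,1,1,1).

∂_2: C_2 → C_1 maps a triangle to the signed sum of its edges. For instance
  ∂[1,5,6] = [5,6] − [1,6] + [1,5],
  ∂[2,3,7] = [3,7] − [2,7] + [2,3].
The 18×12 boundary matrix has rank 12 and Smith normal form diag(1,1,1,1,1,1,1,1,1,1,1,2).

Computing H_k = (kernel of ∂_k) / (image of ∂_{k+1}):

  H_0: rank C_0 − rank ∂_1 = 7 − 6 = 1, and the invariant factors of ∂_1 are all 1, so H_0 ≅ Z.
  H_1: rank ker ∂_1 − rank ∂_2 = (18 − 6) − 12 = 0, and ∂_2 has invariant factor 2 > 1, so H_1 ≅ Z/2Z.
  H_2: rank ker ∂_2 − rank ∂_3 = (12 − 12) − 0 = 0, and there is no ∂_3, so H_2 ≅ 0.

H_0 ≅ Z,  H_1 ≅ Z/2Z,  H_2 = 0.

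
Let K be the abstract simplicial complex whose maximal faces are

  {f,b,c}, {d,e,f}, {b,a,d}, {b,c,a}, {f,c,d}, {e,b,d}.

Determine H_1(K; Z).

H_1 ≅ Z.

We work with the vertex ordering a < b < c < d < e < f. The simplices of K, each written with vertices in increasing order, are:

  0-simplices (6): a, b, c, d, e, f
  1-simplices (12): ab, ac, ad, bc, bd, be, bf, cd, cf, de, df, ef
  2-simplices (6): abc, abd, bcf, bde, cdf, def

giving chain groups C_0 ≅ Z^6, C_1 ≅ Z^12, C_2 ≅ Z^6.

Boundary ∂_1: C_1 → C_0 is given by ∂[p,q] = [q] − [p].
The resulting 6×12 matrix has rank 5, and its Smith normal form has invariant factors (1,1,1,1,1).

∂_2: C_2 → C_1 maps a triangle to the signed sum of its edges. For instance
  ∂abd = bd − ad + ab,
  ∂bde = de − be + bd.
As a 12×6 matrix over Z this has rank 6, with invariant factors (1,1,1,1,1,1).

Reading off H_k = ker ∂_k / im ∂_{k+1}:

  H_1: rank ker ∂_1 − rank ∂_2 = (12 − 5) − 6 = 1, and the invariant factors of ∂_2 are all 1, so H_1 = Z.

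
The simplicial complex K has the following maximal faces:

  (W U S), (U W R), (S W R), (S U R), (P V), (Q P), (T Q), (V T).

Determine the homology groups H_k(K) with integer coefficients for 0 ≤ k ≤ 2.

H_0 ≅ Z^2,  H_1 ≅ Z,  H_2 ≅ Z.

Fix the vertex order P < Q < R < S < T < U < V < W and write every simplex with vertices in increasing order. Then dim K = 2 and the simplices of K are:

  0-simplices (8): P, Q, R, S, T, U, V, W
  1-simplices (10): PQ, PV, QT, RS, RU, RW, SU, SW, TV, UW
  2-simplices (4): RSU, RSW, RUW, SUW

so the chain groups are C_0 ≅ Z^8, C_1 ≅ Z^10, C_2 ≅ Z^4.

∂_1: C_1 → C_0 sends each edge [p,q] (with p < q) to q − p.
The resulting 8×10 matrix has rank 6, and its Smith normal form has invariant factors (1,1,1,1,1,1).

∂_2: C_2 → C_1 acts by ∂[p,q,r] = [q,r] − [p,r] + [p,q]. For instance
  ∂RSW = SW − RW + RS,
  ∂RUW = UW − RW + RU.
The 10×4 boundary matrix has rank 3 and Smith normal form diag(1,1,1).

Reading off H_k = ker ∂_k / im ∂_{k+1}:

  H_0: rank C_0 − rank ∂_1 = 8 − 6 = 2, and the invariant factors of ∂_1 are all 1, so H_0 = Z^2.
  H_1: rank ker ∂_1 − rank ∂_2 = (10 − 6) − 3 = 1, and the invariant factors of ∂_2 are all 1, so H_1 = Z.
  H_2: rank ker ∂_2 − rank ∂_3 = (4 − 3) − 0 = 1, and there is no ∂_3, so H_2 = Z.

(K is a triangulation of the disjoint union of the 2-sphere S^2 and the circle S^1.)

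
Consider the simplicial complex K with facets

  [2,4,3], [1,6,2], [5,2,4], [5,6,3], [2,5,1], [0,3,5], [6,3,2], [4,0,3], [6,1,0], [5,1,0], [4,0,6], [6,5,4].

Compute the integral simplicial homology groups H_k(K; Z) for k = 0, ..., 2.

Order the vertices as 0 < 1 < 2 < 3 < 4 < 5 < 6. Listing each simplex with vertices in this order, K has dimension 2 with simplices:

  0-simplices (7): [0], [1], [2], [3], [4], [5], [6]
  1-simplices (18): [0,1], [0,3], [0,4], [0,5], [0,6], [1,2], [1,5], [1,6], [2,3], [2,4], [2,5], [2,6], [3,4], [3,5], [3,6], [4,5], [4,6], [5,6]
  2-simplices (12): [0,1,5], [0,1,6], [0,3,4], [0,3,5], [0,4,6], [1,2,5], [1,2,6], [2,3,4], [2,3,6], [2,4,5], [3,5,6], [4,5,6]

giving chain groups C_0 ≅ Z^7, C_1 ≅ Z^18, C_2 ≅ Z^12.

∂_1: C_1 → C_0 sends each edge [p,q] (with p < q) to q − p.
The 7×18 boundary matrix has rank 6 and Smith normal form diag(1,1,1,1,1,1).

The boundary map ∂_2: C_2 → C_1 sends each 2-simplex [p,q,r] to [q,r] − [p,r] + [p,q]. For instance
  ∂[2,3,4] = [3,4] − [2,4] + [2,3],
  ∂[2,4,5] = [4,5] − [2,5] + [2,4].
The 18×12 boundary matrix has rank 12 and Smith normal form diag(1,1,1,1,1,1,1,1,1,1,1,2).

Now H_k = ker ∂_k / im ∂_{k+1}, so:

  H_0: rank C_0 − rank ∂_1 = 7 − 6 = 1, and the invariant factors of ∂_1 are all 1, so H_0 ≅ Z.
  H_1: rank ker ∂_1 − rank ∂_2 = (18 − 6) − 12 = 0, and ∂_2 has invariant factor 2 > 1, so H_1 ≅ Z/2Z.
  H_2: rank ker ∂_2 − rank ∂_3 = (12 − 12) − 0 = 0, and there is no ∂_3, so H_2 ≅ 0.

(K is a triangulation of the real projective plane RP^2.)

H_0 ≅ Z,  H_1 ≅ Z/2Z,  H_2 = 0.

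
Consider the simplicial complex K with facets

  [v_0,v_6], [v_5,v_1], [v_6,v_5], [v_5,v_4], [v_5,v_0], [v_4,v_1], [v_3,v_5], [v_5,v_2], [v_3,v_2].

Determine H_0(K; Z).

We work with the vertex ordering v_0 < v_1 < v_2 < v_3 < v_4 < v_5 < v_6. The simplices of K, each written with vertices in increasing order, are:

  0-simplices (7): [v_0], [v_1], [v_2], [v_3], [v_4], [v_5], [v_6]
  1-simplices (9): [v_0,v_5], [v_0,v_6], [v_1,v_4], [v_1,v_5], [v_2,v_3], [v_2,v_5], [v_3,v_5], [v_4,v_5], [v_5,v_6]

so the chain groups are C_0 ≅ Z^7, C_1 ≅ Z^9.

∂_1: C_1 → C_0 is given by ∂[p,q] = [q] − [p]. For instance
  ∂[v_0,v_5] = [v_5] − [v_0].
The resulting 7×9 matrix has rank 6, and its Smith normal form has invariant factors (1,1,1,1,1,1).

Computing H_k = (kernel of ∂_k) / (image of ∂_{k+1}):

  H_0: rank C_0 − rank ∂_1 = 7 − 6 = 1, and the invariant factors of ∂_1 are all 1, so H_0 ≅ Z.

H_0 ≅ Z.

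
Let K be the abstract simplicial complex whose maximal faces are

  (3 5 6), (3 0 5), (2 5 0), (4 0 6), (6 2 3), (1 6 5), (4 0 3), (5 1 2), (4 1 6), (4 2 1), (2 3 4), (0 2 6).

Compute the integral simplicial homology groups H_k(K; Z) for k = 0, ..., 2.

H_0 ≅ Z,  H_1 ≅ Z/2,  H_2 = 0.

Order the vertices as 0 < 1 < 2 < 3 < 4 < 5 < 6. Listing each simplex with vertices in this order, K has dimension 2 with simplices:

  0-simplices (7): [0], [1], [2], [3], [4], [5], [6]
  1-simplices (18): [0,2], [0,3], [0,4], [0,5], [0,6], [1,2], [1,4], [1,5], [1,6], [2,3], [2,4], [2,5], [2,6], [3,4], [3,5], [3,6], [4,6], [5,6]
  2-simplices (12): [0,2,5], [0,2,6], [0,3,4], [0,3,5], [0,4,6], [1,2,4], [1,2,5], [1,4,6], [1,5,6], [2,3,4], [2,3,6], [3,5,6]

Hence C_0 ≅ Z^7, C_1 ≅ Z^18, C_2 ≅ Z^12.

Boundary ∂_1: C_1 → C_0 maps an edge to its endpoints' difference, ∂[p,q] = q − p. For instance
  ∂[0,4] = [4] − [0].
The 7×18 boundary matrix has rank 6 and Smith normal form diag(1,1,1,1,1,1).

Boundary ∂_2: C_2 → C_1 sends each 2-simplex [p,q,r] to [q,r] − [p,r] + [p,q]. For instance
  ∂[1,5,6] = [5,6] − [1,6] + [1,5],
  ∂[0,3,4] = [3,4] − [0,4] + [0,3].
This gives a 18×12 integer matrix of rank 12; reducing to Smith normal form yields diagonal entries (1,1,1,1,1,1,1,1,1,1,1,2).

Now H_k = ker ∂_k / im ∂_{k+1}, so:

  H_0: rank C_0 − rank ∂_1 = 7 − 6 = 1, and the invariant factors of ∂_1 are all 1, so H_0 = Z.
  H_1: rank ker ∂_1 − rank ∂_2 = (18 − 6) − 12 = 0, and ∂_2 has invariant factor 2 > 1, so H_1 = Z/2.
  H_2: rank ker ∂_2 − rank ∂_3 = (12 − 12) − 0 = 0, and there is no ∂_3, so H_2 = 0.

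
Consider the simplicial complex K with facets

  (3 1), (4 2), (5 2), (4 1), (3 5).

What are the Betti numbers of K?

Fix the vertex order 1 < 2 < 3 < 4 < 5 and write every simplex with vertices in increasing order. Then dim K = 1 and the simplices of K are:

  0-simplices (5): [1], [2], [3], [4], [5]
  1-simplices (5): [1,3], [1,4], [2,4], [2,5], [3,5]

so the chain groups are C_0 ≅ Z^5, C_1 ≅ Z^5.

Boundary ∂_1: C_1 → C_0 sends each edge [p,q] (with p < q) to q − p. For instance
  ∂[1,4] = [4] − [1].
This gives a 5×5 integer matrix of rank 4; reducing to Smith normal form yields diagonal entries (1,1,1,1).

Reading off H_k = ker ∂_k / im ∂_{k+1}:

  H_0: rank C_0 − rank ∂_1 = 5 − 4 = 1, and the invariant factors of ∂_1 are all 1, so H_0 ≅ Z.
  H_1: rank ker ∂_1 − rank ∂_2 = (5 − 4) − 0 = 1, and there is no ∂_2, so H_1 ≅ Z.

Hence the Betti numbers are b_0 = 1, b_1 = 1.

b_0 = 1, b_1 = 1.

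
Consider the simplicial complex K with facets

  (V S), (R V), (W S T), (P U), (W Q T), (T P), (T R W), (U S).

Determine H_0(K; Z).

H_0 ≅ Z.

Fix the vertex order P < Q < R < S < T < U < V < W and write every simplex with vertices in increasing order. Then dim K = 2 and the simplices of K are:

  0-simplices (8): P, Q, R, S, T, U, V, W
  1-simplices (12): PT, PU, QT, QW, RT, RV, RW, ST, SU, SV, SW, TW
  2-simplices (3): QTW, RTW, STW

Hence C_0 ≅ Z^8, C_1 ≅ Z^12, C_2 ≅ Z^3.

∂_1: C_1 → C_0 sends each edge [p,q] (with p < q) to q − p.
This gives a 8×12 integer matrix of rank 7; reducing to Smith normal form yields diagonal entries (1,1,1,1,1,1,1).

The boundary map ∂_2: C_2 → C_1 maps a triangle to the signed sum of its edges. For instance
  ∂STW = TW − SW + ST,
  ∂RTW = TW − RW + RT.
As a 12×3 matrix over Z this has rank 3, with invariant factors (1,1,1).

Reading off H_k = ker ∂_k / im ∂_{k+1}:

  H_0: rank C_0 − rank ∂_1 = 8 − 7 = 1, and the invariant factors of ∂_1 are all 1, so H_0 = Z.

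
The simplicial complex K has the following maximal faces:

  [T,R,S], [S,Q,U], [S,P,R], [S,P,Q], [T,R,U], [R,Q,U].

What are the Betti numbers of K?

b_0 = 1, b_1 = 1, b_2 = 0.

K has 6 vertices, 12 edges, 6 triangles.
rank ∂_0 = 0, rank ∂_1 = 5 ⇒ b_0 = 6 − 0 − 5 = 1; all invariant factors of ∂_1 are 1 so no torsion. So H_0 = Z.
rank ∂_1 = 5, rank ∂_2 = 6 ⇒ b_1 = 12 − 5 − 6 = 1; all invariant factors of ∂_2 are 1 so no torsion. So H_1 = Z.
rank ∂_2 = 6, rank ∂_3 = 0 ⇒ b_2 = 6 − 6 − 0 = 0. So H_2 = 0.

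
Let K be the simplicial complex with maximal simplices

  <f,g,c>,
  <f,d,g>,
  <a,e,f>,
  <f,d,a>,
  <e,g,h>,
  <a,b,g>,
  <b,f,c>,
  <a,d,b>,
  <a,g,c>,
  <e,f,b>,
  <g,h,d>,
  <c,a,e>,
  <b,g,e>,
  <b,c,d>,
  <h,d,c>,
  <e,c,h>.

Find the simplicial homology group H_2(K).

Fix the vertex order a < b < c < d < e < f < g < h and write every simplex with vertices in increasing order. Then dim K = 2 and the simplices of K are:

  0-simplices (8): a, b, c, d, e, f, g, h
  1-simplices (24): ab, ac, ad, ae, af, ag, bc, bd, be, bf, bg, cd, ce, cf, cg, ch, df, dg, dh, ef, eg, eh, fg, gh
  2-simplices (16): abd, abg, ace, acg, adf, aef, bcd, bcf, bef, beg, cdh, ceh, cfg, dfg, dgh, egh

giving chain groups C_0 ≅ Z^8, C_1 ≅ Z^24, C_2 ≅ Z^16.

Boundary ∂_1: C_1 → C_0 sends each edge [p,q] (with p < q) to q − p. For instance
  ∂ag = g − a.
The 8×24 boundary matrix has rank 7 and Smith normal form diag(1,1,1,1,1,1,1).

The boundary map ∂_2: C_2 → C_1 sends each 2-simplex [p,q,r] to [q,r] − [p,r] + [p,q]. For instance
  ∂cfg = fg − cg + cf,
  ∂egh = gh − eh + eg.
The resulting 24×16 matrix has rank 15, and its Smith normal form has invariant factors (1,1,1,1,1,1,1,1,1,1,1,1,1,1,1).

Now H_k = ker ∂_k / im ∂_{k+1}, so:

  H_2: rank ker ∂_2 − rank ∂_3 = (16 − 15) − 0 = 1, and there is no ∂_3, so H_2 ≅ Z.

H_2 ≅ Z.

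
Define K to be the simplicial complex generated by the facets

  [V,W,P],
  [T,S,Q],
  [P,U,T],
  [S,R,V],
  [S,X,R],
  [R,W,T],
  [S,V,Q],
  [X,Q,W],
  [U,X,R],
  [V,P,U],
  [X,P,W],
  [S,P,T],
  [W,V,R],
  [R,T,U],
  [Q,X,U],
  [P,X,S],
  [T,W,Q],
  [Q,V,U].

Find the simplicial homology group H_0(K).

Take the total order P < Q < R < S < T < U < V < W < X on the vertex set. Then K (dimension 2) consists of the simplices:

  0-simplices (9): P, Q, R, S, T, U, V, W, X
  1-simplices (27): PS, PT, PU, PV, PW, PX, QS, QT, QU, QV, QW, QX, RS, RT, RU, RV, RW, RX, ST, SV, SX, TU, TW, UV, UX, VW, WX
  2-simplices (18): PST, PSX, PTU, PUV, PVW, PWX, QST, QSV, QTW, QUV, QUX, QWX, RSV, RSX, RTU, RTW, RUX, RVW

Hence C_0 ≅ Z^9, C_1 ≅ Z^27, C_2 ≅ Z^18.

∂_1: C_1 → C_0 is given by ∂[p,q] = [q] − [p]. For instance
  ∂PS = S − P.
The 9×27 boundary matrix has rank 8 and Smith normal form diag(1,1,1,1,1,1,1,1).

Boundary ∂_2: C_2 → C_1 maps a triangle to the signed sum of its edges. For instance
  ∂PSX = SX − PX + PS,
  ∂PUV = UV − PV + PU.
The resulting 27×18 matrix has rank 17, and its Smith normal form has invariant factors (1,1,1,1,1,1,1,1,1,1,1,1,1,1,1,1,1).

Reading off H_k = ker ∂_k / im ∂_{k+1}:

  H_0: rank C_0 − rank ∂_1 = 9 − 8 = 1, and the invariant factors of ∂_1 are all 1, so H_0 = Z.

H_0 ≅ Z.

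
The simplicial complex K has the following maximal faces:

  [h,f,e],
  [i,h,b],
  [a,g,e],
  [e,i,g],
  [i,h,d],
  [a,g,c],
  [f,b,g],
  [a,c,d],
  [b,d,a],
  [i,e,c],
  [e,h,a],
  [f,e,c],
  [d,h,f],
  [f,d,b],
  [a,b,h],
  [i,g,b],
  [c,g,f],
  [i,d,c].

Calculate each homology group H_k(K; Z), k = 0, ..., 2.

Fix the vertex order a < b < c < d < e < f < g < h < i and write every simplex with vertices in increasing order. Then dim K = 2 and the simplices of K are:

  0-simplices (9): a, b, c, d, e, f, g, h, i
  1-simplices (27): ab, ac, ad, ae, ag, ah, bd, bf, bg, bh, bi, cd, ce, cf, cg, ci, df, dh, di, ef, eg, eh, ei, fg, fh, gi, hi
  2-simplices (18): abd, abh, acd, acg, aeg, aeh, bdf, bfg, bgi, bhi, cdi, cef, cei, cfg, dfh, dhi, efh, egi

Hence C_0 ≅ Z^9, C_1 ≅ Z^27, C_2 ≅ Z^18.

Boundary ∂_1: C_1 → C_0 maps an edge to its endpoints' difference, ∂[p,q] = q − p. For instance
  ∂cd = d − c.
The 9×27 boundary matrix has rank 8 and Smith normal form diag(1,1,1,1,1,1,1,1).

The boundary map ∂_2: C_2 → C_1 acts by ∂[p,q,r] = [q,r] − [p,r] + [p,q]. For instance
  ∂acg = cg − ag + ac,
  ∂dfh = fh − dh + df.
This gives a 27×18 integer matrix of rank 18; reducing to Smith normal form yields diagonal entries (1,1,1,1,1,1,1,1,1,1,1,1,1,1,1,1,1,2).

From H_k ≅ ker(∂_k) / im(∂_{k+1}) we obtain:

  H_0: rank C_0 − rank ∂_1 = 9 − 8 = 1, and the invariant factors of ∂_1 are all 1, so H_0 ≅ Z.
  H_1: rank ker ∂_1 − rank ∂_2 = (27 − 8) − 18 = 1, and ∂_2 has invariant factor 2 > 1, so H_1 ≅ Z ⊕ Z/2.
  H_2: rank ker ∂_2 − rank ∂_3 = (18 − 18) − 0 = 0, and there is no ∂_3, so H_2 ≅ 0.

(K is a triangulation of the Klein bottle.)

H_0 = Z,  H_1 = Z ⊕ Z/2,  H_2 = 0.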